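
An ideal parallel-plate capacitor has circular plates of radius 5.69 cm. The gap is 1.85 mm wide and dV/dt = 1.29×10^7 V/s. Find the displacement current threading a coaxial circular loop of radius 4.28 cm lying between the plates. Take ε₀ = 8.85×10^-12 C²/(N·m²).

With E = V/d, dE/dt = 6.973×10^9 V/(m·s) and πR² = 0.01017 m², giving I_d = ε₀ πR² dE/dt = 6.276×10^-4 A.
Through an area πr² the displacement current is I_d·(πr²/πR²) = I_d (r/R)² = 3.55×10^-4 A.

3.55×10^-4 A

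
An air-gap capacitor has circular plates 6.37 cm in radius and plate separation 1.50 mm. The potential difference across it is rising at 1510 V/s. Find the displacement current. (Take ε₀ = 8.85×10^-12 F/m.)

1.14×10^-7 A

The field between the plates is E = V/d, so dE/dt = (1510)/(1.50×10^-3 m) = 1.007×10^6 V/(m·s).
I_d = ε₀ A (dE/dt) = (8.85×10^-12)(0.01275)(1.007×10^6) = 1.14×10^-7 A.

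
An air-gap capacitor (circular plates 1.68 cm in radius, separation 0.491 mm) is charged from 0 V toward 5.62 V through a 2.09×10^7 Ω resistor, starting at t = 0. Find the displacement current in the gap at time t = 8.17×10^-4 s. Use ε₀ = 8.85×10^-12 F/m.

C = ε₀A/d = (8.85×10^-12)(8.867×10^-4)/(4.91×10^-4) = 1.598×10^-11 F, so τ = RC = 3.340×10^-4 s.
The conduction current is I(t) = (V₀/R) e^(−t/τ), and the displacement current between the plates equals it.
t/τ = 2.446; I_d = (5.62/2.09×10^7) · e^(−2.446) = (2.689×10^-7)(0.08664) = 2.33×10^-8 A.

2.33×10^-8 A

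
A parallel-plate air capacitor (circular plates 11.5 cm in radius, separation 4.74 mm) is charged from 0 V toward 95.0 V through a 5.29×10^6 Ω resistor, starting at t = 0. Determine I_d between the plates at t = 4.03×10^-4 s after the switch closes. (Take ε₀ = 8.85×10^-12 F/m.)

6.73×10^-6 A

C = ε₀A/d = (8.85×10^-12)(0.04155)/(4.74×10^-3) = 7.758×10^-11 F and τ = RC = 4.104×10^-4 s. I_d in the gap equals the RC charging current.
I_d(t) = (V₀/R) e^(−t/τ) = 1.796×10^-5 · e^(−0.9820) = 6.73×10^-6 A.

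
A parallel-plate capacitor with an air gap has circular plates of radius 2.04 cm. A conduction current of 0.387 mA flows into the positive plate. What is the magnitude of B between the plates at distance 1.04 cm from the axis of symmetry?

No conduction current crosses the gap, so I_d there equals the 3.87×10^-4 A in the leads.
An Ampèrian loop of radius r encloses a fraction (r/R)² of I_d. Then B·2πr = μ₀ I_d (r/R)², giving B = μ₀ I_d r/(2πR²) = 1.93×10^-9 T.

1.93×10^-9 T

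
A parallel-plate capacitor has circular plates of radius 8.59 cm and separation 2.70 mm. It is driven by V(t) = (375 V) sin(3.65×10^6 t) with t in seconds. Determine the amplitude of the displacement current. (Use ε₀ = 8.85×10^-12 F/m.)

C = ε₀A/d = (8.85×10^-12)(0.02318)/(2.70×10^-3) = 7.598×10^-11 F; ω = 3.65×10^6 rad/s.
I_d = C dV/dt, so |I_d|_max = C V₀ ω = (7.598×10^-11)(375)(3.65×10^6) = 0.104 A.

0.104 A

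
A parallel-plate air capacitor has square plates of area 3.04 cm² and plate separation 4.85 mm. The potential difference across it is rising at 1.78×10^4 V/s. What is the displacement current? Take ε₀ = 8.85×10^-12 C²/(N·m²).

E = V/d so dE/dt = (dV/dt)/d = 3.670×10^6 V/(m·s), and I_d = ε₀ A dE/dt = (8.85×10^-12)(3.04×10^-4)(3.670×10^6) = 9.87×10^-9 A.

9.87×10^-9 A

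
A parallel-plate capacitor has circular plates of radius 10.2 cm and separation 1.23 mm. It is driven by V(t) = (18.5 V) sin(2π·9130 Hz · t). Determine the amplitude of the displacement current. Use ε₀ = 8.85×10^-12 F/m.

C = ε₀A/d = (8.85×10^-12)(0.03269)/(1.23×10^-3) = 2.352×10^-10 F; ω = 2πf = 5.737×10^4 rad/s.
I_d = C dV/dt, so |I_d|_max = C V₀ ω = (2.352×10^-10)(18.5)(5.737×10^4) = 2.50×10^-4 A.

2.50×10^-4 A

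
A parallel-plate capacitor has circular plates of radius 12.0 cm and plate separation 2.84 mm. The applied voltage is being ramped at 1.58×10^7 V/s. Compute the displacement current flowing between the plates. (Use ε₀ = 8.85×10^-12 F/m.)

2.23×10^-3 A

The field between the plates is E = V/d, so dE/dt = (1.58×10^7)/(2.84×10^-3 m) = 5.563×10^9 V/(m·s).
I_d = ε₀ A (dE/dt) = (8.85×10^-12)(0.04524)(5.563×10^9) = 2.23×10^-3 A.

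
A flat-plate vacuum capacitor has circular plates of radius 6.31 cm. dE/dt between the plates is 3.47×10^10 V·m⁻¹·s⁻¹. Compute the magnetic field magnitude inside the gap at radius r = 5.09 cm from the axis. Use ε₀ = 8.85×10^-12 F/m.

9.82×10^-9 T

Total displacement current: I_d = ε₀(πR²)(dE/dt) = (8.85×10^-12)(0.01251)(3.47×10^10) = 3.842×10^-3 A.
An Ampèrian loop of radius r encloses a fraction (r/R)² of I_d. Then B·2πr = μ₀ I_d (r/R)², giving B = μ₀ I_d r/(2πR²) = 9.82×10^-9 T.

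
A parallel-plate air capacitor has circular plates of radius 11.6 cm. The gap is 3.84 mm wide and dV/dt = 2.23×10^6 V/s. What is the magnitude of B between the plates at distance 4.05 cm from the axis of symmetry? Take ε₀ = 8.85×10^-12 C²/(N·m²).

With E = V/d, dE/dt = 5.807×10^8 V/(m·s) and πR² = 0.04227 m², giving I_d = ε₀ πR² dE/dt = 2.172×10^-4 A.
An Ampèrian loop of radius r encloses a fraction (r/R)² of I_d. Then B·2πr = μ₀ I_d (r/R)², giving B = μ₀ I_d r/(2πR²) = 1.31×10^-10 T.

1.31×10^-10 T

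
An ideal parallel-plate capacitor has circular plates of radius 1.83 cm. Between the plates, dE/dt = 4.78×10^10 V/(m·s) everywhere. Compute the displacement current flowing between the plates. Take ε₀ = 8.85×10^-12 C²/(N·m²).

4.45×10^-4 A

I_d = ε₀ A (dE/dt) = (8.85×10^-12)(1.052×10^-3 m²)(4.78×10^10) = 4.45×10^-4 A.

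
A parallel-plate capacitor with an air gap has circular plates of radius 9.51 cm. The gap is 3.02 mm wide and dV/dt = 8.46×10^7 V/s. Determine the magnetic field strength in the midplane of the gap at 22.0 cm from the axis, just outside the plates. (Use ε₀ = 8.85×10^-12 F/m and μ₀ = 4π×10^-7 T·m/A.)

6.40×10^-9 T

With E = V/d, dE/dt = 2.801×10^10 V/(m·s) and πR² = 0.02841 m², giving I_d = ε₀ πR² dE/dt = 7.043×10^-3 A.
Outside the plates the loop encloses all of I_d, so B·2πr = μ₀ I_d and B = 6.40×10^-9 T.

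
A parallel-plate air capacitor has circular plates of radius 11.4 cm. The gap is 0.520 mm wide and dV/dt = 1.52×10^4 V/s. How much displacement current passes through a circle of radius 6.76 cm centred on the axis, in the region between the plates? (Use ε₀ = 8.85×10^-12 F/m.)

I_d = C dV/dt with C = ε₀πR²/d = 6.949×10^-10 F, so I_d = (6.949×10^-10)(1.52×10^4) = 1.056×10^-5 A.
Through an area πr² the displacement current is I_d·(πr²/πR²) = I_d (r/R)² = 3.71×10^-6 A.

3.71×10^-6 A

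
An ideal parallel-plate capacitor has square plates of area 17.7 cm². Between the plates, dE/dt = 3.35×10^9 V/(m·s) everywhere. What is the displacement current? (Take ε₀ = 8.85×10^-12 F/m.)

I_d = ε₀ A (dE/dt) = (8.85×10^-12)(1.77×10^-3 m²)(3.35×10^9) = 5.25×10^-5 A.

5.25×10^-5 A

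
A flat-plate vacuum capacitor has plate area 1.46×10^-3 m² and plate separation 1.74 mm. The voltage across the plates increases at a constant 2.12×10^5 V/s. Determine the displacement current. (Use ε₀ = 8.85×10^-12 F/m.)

1.57×10^-6 A

The field between the plates is E = V/d, so dE/dt = (2.12×10^5)/(1.74×10^-3 m) = 1.218×10^8 V/(m·s).
I_d = ε₀ A (dE/dt) = (8.85×10^-12)(1.46×10^-3)(1.218×10^8) = 1.57×10^-6 A.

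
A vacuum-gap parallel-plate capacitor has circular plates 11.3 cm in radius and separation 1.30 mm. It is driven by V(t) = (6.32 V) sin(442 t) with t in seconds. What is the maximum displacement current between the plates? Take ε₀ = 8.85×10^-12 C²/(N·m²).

7.63×10^-7 A

C = ε₀A/d = (8.85×10^-12)(0.04011)/(1.30×10^-3) = 2.731×10^-10 F; ω = 442 rad/s.
I_d = C dV/dt, so |I_d|_max = C V₀ ω = (2.731×10^-10)(6.32)(442) = 7.63×10^-7 A.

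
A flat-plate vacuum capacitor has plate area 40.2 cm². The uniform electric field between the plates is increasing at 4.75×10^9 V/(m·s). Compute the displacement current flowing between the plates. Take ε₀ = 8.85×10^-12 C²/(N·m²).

I_d = ε₀ A (dE/dt) = (8.85×10^-12)(4.02×10^-3 m²)(4.75×10^9) = 1.69×10^-4 A.

1.69×10^-4 A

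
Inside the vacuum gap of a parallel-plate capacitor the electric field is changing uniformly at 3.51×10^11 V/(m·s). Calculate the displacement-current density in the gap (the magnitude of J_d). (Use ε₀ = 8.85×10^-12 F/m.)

3.11 A/m²

J_d = ε₀ dE/dt = (8.85×10^-12)(3.51×10^11) = 3.11 A/m².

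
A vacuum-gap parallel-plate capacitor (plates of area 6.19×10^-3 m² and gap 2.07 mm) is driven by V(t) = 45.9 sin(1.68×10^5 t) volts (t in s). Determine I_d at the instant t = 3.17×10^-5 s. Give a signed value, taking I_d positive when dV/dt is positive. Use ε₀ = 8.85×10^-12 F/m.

dV/dt = (45.9)(1.68×10^5)·cos(5.3256) = 4.438×10^6 V/s.
I_d = C dV/dt with C = ε₀A/d = (8.85×10^-12)(6.19×10^-3)/(2.07×10^-3) = 2.646×10^-11 F, so I_d = (2.646×10^-11)(4.438×10^6) = 1.17×10^-4 A.

1.17×10^-4 A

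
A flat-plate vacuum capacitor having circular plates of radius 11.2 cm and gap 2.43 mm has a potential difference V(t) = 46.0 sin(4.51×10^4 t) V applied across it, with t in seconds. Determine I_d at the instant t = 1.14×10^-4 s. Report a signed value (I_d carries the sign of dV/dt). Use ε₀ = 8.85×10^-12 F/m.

C = ε₀A/d = (8.85×10^-12)(0.03941)/(2.43×10^-3) = 1.435×10^-10 F. dV/dt = V₀ω·cos(ωt); at ωt = 5.1414 rad this factor is 0.4160.
I_d = C dV/dt = (1.435×10^-10)(46.0)(4.51×10^4)(0.4160) = 1.24×10^-4 A.

1.24×10^-4 A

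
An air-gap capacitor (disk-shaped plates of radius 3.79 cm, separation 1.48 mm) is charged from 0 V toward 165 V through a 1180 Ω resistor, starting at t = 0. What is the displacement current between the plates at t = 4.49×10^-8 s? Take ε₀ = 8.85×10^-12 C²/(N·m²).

C = ε₀A/d = (8.85×10^-12)(4.513×10^-3)/(1.48×10^-3) = 2.699×10^-11 F, so τ = RC = 3.185×10^-8 s.
The conduction current is I(t) = (V₀/R) e^(−t/τ), and the displacement current between the plates equals it.
t/τ = 1.410; I_d = (165/1180) · e^(−1.410) = (0.1398)(0.2441) = 0.0341 A.

0.0341 A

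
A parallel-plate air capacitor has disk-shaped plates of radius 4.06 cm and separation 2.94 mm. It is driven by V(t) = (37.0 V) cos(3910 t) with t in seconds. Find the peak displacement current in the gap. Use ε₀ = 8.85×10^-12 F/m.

2.26×10^-6 A

The displacement current equals the conduction current C dV/dt, which peaks at C V₀ ω.
With C = ε₀A/d = (8.85×10^-12)(5.178×10^-3)/(2.94×10^-3) = 1.559×10^-11 F and ω = 3910 rad/s, I_d,max = (1.559×10^-11)(37.0)(3910) = 2.26×10^-6 A.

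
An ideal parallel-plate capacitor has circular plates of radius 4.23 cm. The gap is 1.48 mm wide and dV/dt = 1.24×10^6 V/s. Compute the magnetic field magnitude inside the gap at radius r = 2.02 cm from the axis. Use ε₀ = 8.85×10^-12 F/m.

9.41×10^-11 T

With E = V/d, dE/dt = 8.378×10^8 V/(m·s) and πR² = 5.621×10^-3 m², giving I_d = ε₀ πR² dE/dt = 4.168×10^-5 A.
An Ampèrian loop of radius r encloses a fraction (r/R)² of I_d. Then B·2πr = μ₀ I_d (r/R)², giving B = μ₀ I_d r/(2πR²) = 9.41×10^-11 T.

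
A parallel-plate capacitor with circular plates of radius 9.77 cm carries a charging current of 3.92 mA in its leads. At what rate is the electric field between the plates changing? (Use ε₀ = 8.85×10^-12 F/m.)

1.48×10^10 V/(m·s)

The displacement current between the plates equals the conduction current, I_d = 3.92 mA.
Inverting I_d = ε₀ A dE/dt gives dE/dt = 3.92×10^-3 / (8.85×10^-12 · 0.02999) = 1.48×10^10 V/(m·s).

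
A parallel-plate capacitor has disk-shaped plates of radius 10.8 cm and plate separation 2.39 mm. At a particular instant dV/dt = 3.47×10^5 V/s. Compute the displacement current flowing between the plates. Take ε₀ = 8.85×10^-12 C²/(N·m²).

E = V/d so dE/dt = (dV/dt)/d = 1.452×10^8 V/(m·s), and I_d = ε₀ A dE/dt = (8.85×10^-12)(0.03664)(1.452×10^8) = 4.71×10^-5 A.

4.71×10^-5 A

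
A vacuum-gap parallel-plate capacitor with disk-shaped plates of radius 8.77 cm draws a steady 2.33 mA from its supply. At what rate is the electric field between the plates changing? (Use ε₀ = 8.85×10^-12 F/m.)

The displacement current between the plates equals the conduction current, I_d = 2.33 mA.
Inverting I_d = ε₀ A dE/dt gives dE/dt = 2.33×10^-3 / (8.85×10^-12 · 0.02416) = 1.09×10^10 V/(m·s).

1.09×10^10 V/(m·s)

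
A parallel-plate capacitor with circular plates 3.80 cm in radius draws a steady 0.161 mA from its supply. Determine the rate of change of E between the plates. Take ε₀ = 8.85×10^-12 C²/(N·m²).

The displacement current between the plates equals the conduction current, I_d = 0.161 mA.
Inverting I_d = ε₀ A dE/dt gives dE/dt = 1.61×10^-4 / (8.85×10^-12 · 4.536×10^-3) = 4.01×10^9 V/(m·s).

4.01×10^9 V/(m·s)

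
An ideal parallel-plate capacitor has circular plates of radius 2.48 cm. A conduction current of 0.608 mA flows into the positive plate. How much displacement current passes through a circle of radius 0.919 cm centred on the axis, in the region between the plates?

By continuity the displacement current in the gap matches the conduction current: I_d = 6.08×10^-4 A.
Since J_d is uniform, the enclosed fraction is (r/R)² = 0.1373, giving I_d,enc = 8.35×10^-5 A.

8.35×10^-5 A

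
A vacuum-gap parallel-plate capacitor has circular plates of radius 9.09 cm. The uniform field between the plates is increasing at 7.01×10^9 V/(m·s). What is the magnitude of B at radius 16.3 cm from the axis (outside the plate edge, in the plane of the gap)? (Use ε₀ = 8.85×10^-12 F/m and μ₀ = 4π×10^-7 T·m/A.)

1.98×10^-9 T

Total displacement current: I_d = ε₀(πR²)(dE/dt) = (8.85×10^-12)(0.02596)(7.01×10^9) = 1.611×10^-3 A.
Outside the plates the loop encloses all of I_d, so B·2πr = μ₀ I_d and B = 1.98×10^-9 T.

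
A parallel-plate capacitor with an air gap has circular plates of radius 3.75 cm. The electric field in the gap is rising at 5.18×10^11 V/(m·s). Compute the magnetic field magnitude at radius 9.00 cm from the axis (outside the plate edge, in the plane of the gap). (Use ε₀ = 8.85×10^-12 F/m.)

4.50×10^-8 T

I_d = ε₀ dΦ_E/dt = ε₀ πR² (dE/dt) = (8.85×10^-12)(4.418×10^-3)(5.18×10^11) = 0.02025 A through the full plate area.
Outside the plates the loop encloses all of I_d, so B·2πr = μ₀ I_d and B = 4.50×10^-8 T.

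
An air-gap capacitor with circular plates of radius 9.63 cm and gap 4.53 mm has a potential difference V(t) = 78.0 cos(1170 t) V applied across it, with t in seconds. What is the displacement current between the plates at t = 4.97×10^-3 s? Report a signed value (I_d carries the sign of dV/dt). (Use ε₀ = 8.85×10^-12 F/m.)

C = ε₀A/d = (8.85×10^-12)(0.02913)/(4.53×10^-3) = 5.691×10^-11 F. dV/dt = V₀ω·−sin(ωt); at ωt = 5.8149 rad this factor is 0.4514.
I_d = C dV/dt = (5.691×10^-11)(78.0)(1170)(0.4514) = 2.34×10^-6 A.

2.34×10^-6 A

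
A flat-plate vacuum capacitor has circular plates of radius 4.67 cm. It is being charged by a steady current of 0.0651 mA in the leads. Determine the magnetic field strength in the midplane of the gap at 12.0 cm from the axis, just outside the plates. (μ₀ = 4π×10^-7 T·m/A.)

By continuity the displacement current in the gap matches the conduction current: I_d = 6.51×10^-5 A.
With r > R the enclosed displacement current is the full I_d; B = μ₀ I_d / (2πr) = 1.09×10^-10 T.

1.09×10^-10 T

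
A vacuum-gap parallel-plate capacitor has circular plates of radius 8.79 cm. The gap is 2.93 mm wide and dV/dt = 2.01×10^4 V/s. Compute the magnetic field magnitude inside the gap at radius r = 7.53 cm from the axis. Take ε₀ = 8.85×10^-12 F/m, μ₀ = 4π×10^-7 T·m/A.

2.87×10^-12 T

With E = V/d, dE/dt = 6.860×10^6 V/(m·s) and πR² = 0.02427 m², giving I_d = ε₀ πR² dE/dt = 1.473×10^-6 A.
An Ampèrian loop of radius r encloses a fraction (r/R)² of I_d. Then B·2πr = μ₀ I_d (r/R)², giving B = μ₀ I_d r/(2πR²) = 2.87×10^-12 T.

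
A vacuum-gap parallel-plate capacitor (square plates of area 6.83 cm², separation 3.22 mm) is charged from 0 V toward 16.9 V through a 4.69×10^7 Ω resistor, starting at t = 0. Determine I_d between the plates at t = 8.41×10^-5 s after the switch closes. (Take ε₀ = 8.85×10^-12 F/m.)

C = ε₀A/d = (8.85×10^-12)(6.83×10^-4)/(3.22×10^-3) = 1.877×10^-12 F and τ = RC = 8.803×10^-5 s. I_d in the gap equals the RC charging current.
I_d(t) = (V₀/R) e^(−t/τ) = 3.603×10^-7 · e^(−0.9554) = 1.39×10^-7 A.

1.39×10^-7 A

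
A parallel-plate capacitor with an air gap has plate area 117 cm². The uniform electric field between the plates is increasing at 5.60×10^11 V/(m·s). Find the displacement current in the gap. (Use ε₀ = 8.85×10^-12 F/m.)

0.0580 A

I_d = ε₀ A (dE/dt) = (8.85×10^-12)(0.0117 m²)(5.60×10^11) = 0.0580 A.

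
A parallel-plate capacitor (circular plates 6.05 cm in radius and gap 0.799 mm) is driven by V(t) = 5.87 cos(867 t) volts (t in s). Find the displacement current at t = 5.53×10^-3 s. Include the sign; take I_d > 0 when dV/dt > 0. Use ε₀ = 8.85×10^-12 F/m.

dV/dt = (5.87)(867)·−sin(4.79451) = 5072 V/s.
I_d = C dV/dt with C = ε₀A/d = (8.85×10^-12)(0.01150)/(7.99×10^-4) = 1.274×10^-10 F, so I_d = (1.274×10^-10)(5072) = 6.46×10^-7 A.

6.46×10^-7 A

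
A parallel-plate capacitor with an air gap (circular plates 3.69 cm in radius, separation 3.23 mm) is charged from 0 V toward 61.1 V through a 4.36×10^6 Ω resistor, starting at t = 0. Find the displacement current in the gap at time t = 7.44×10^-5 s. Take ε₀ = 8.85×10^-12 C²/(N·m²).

3.27×10^-6 A

With C = ε₀A/d = (8.85×10^-12)(4.278×10^-3)/(3.23×10^-3) = 1.172×10^-11 F, the time constant is τ = RC = 5.110×10^-5 s, so t/τ = 1.456 and e^(−t/τ) = 0.2332.
I_d = I_cond = (V₀/R) e^(−t/τ) = (1.401×10^-5)(0.2332) = 3.27×10^-6 A.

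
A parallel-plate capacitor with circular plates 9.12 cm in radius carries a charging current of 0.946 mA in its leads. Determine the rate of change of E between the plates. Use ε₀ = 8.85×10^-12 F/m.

By continuity, I_d in the gap equals the 0.946 mA flowing in the wire.
Inverting I_d = ε₀ A dE/dt gives dE/dt = 9.46×10^-4 / (8.85×10^-12 · 0.02613) = 4.09×10^9 V/(m·s).

4.09×10^9 V/(m·s)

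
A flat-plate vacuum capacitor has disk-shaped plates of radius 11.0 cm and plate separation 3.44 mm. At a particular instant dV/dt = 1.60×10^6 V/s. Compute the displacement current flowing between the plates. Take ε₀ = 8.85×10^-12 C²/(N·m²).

1.56×10^-4 A

The field between the plates is E = V/d, so dE/dt = (1.60×10^6)/(3.44×10^-3 m) = 4.651×10^8 V/(m·s).
I_d = ε₀ A (dE/dt) = (8.85×10^-12)(0.03801)(4.651×10^8) = 1.56×10^-4 A.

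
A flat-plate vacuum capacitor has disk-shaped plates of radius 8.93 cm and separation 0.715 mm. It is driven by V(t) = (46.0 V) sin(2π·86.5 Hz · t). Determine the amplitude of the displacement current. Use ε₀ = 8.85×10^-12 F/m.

7.75×10^-6 A

The displacement current equals the conduction current C dV/dt, which peaks at C V₀ ω.
With C = ε₀A/d = (8.85×10^-12)(0.02505)/(7.15×10^-4) = 3.101×10^-10 F and ω = 2πf = 543.5 rad/s, I_d,max = (3.101×10^-10)(46.0)(543.5) = 7.75×10^-6 A.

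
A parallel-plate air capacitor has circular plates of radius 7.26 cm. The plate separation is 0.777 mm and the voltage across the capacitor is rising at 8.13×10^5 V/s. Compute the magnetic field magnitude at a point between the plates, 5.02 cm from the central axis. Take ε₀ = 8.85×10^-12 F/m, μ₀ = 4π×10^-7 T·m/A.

2.92×10^-10 T

dE/dt = (dV/dt)/d = 1.046×10^9 V/(m·s); I_d = ε₀(πR²)(dE/dt) = (8.85×10^-12)(0.01656)(1.046×10^9) = 1.533×10^-4 A.
∮B·dl = μ₀ I_d,enc with I_d,enc = I_d r²/R² = 7.330×10^-5 A; so B = μ₀ I_d,enc/(2πr) = 2.92×10^-10 T.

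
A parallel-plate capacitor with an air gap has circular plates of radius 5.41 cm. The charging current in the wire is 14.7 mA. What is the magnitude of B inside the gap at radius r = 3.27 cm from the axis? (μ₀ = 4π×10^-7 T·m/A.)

3.28×10^-8 T

No conduction current crosses the gap, so I_d there equals the 0.0147 A in the leads.
For r < R the Ampère–Maxwell law gives B(2πr) = μ₀ I_d (r²/R²), so B = μ₀ I_d r/(2πR²) = (4π×10^-7)(0.0147)(0.0327)/(2π·0.0541²) = 3.28×10^-8 T.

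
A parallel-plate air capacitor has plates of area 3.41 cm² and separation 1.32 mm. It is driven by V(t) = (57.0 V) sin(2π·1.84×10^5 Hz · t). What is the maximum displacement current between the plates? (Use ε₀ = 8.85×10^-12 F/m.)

1.51×10^-4 A

C = ε₀A/d = (8.85×10^-12)(3.41×10^-4)/(1.32×10^-3) = 2.286×10^-12 F; ω = 2πf = 1.156×10^6 rad/s.
I_d = C dV/dt, so |I_d|_max = C V₀ ω = (2.286×10^-12)(57.0)(1.156×10^6) = 1.51×10^-4 A.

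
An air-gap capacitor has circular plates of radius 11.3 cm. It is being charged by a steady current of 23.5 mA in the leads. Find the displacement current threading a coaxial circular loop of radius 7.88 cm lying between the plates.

By continuity the displacement current in the gap matches the conduction current: I_d = 0.0235 A.
The field is uniform, so I_d,enc = I_d (r/R)² = (0.0235)(7.88/11.3)² = 0.0114 A.

0.0114 A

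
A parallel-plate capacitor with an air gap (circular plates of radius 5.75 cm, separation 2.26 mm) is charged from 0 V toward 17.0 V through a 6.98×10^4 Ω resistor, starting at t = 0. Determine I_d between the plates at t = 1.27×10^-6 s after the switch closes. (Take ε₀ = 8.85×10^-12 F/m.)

With C = ε₀A/d = (8.85×10^-12)(0.01039)/(2.26×10^-3) = 4.069×10^-11 F, the time constant is τ = RC = 2.840×10^-6 s, so t/τ = 0.4472 and e^(−t/τ) = 0.6394.
I_d = I_cond = (V₀/R) e^(−t/τ) = (2.436×10^-4)(0.6394) = 1.56×10^-4 A.

1.56×10^-4 A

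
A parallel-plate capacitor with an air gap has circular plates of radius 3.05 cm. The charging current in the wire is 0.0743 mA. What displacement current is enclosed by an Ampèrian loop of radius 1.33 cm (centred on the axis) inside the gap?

1.41×10^-5 A

By continuity the displacement current in the gap matches the conduction current: I_d = 7.43×10^-5 A.
Through an area πr² the displacement current is I_d·(πr²/πR²) = I_d (r/R)² = 1.41×10^-5 A.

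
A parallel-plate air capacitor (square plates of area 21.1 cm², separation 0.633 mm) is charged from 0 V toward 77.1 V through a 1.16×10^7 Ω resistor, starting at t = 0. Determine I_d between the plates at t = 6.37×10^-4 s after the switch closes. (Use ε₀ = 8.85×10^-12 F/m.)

1.03×10^-6 A

C = ε₀A/d = (8.85×10^-12)(2.11×10^-3)/(6.33×10^-4) = 2.950×10^-11 F and τ = RC = 3.422×10^-4 s. I_d in the gap equals the RC charging current.
I_d(t) = (V₀/R) e^(−t/τ) = 6.647×10^-6 · e^(−1.861) = 1.03×10^-6 A.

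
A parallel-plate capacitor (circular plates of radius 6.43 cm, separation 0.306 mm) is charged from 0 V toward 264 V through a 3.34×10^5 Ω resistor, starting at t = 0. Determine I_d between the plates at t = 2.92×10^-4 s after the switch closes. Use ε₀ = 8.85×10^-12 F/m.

C = ε₀A/d = (8.85×10^-12)(0.01299)/(3.06×10^-4) = 3.757×10^-10 F and τ = RC = 1.255×10^-4 s. I_d in the gap equals the RC charging current.
I_d(t) = (V₀/R) e^(−t/τ) = 7.904×10^-4 · e^(−2.327) = 7.71×10^-5 A.

7.71×10^-5 A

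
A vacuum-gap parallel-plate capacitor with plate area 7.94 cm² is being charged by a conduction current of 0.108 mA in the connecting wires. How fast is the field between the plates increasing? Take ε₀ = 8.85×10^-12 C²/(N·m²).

Charge continuity gives I_d = I = 1.08×10^-4 A between the plates.
Inverting I_d = ε₀ A dE/dt gives dE/dt = 1.08×10^-4 / (8.85×10^-12 · 7.94×10^-4) = 1.54×10^10 V/(m·s).

1.54×10^10 V/(m·s)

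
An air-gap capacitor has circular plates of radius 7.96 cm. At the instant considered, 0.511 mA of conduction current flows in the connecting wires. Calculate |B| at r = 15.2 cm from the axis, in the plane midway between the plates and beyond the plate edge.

6.72×10^-10 T

No conduction current crosses the gap, so I_d there equals the 5.11×10^-4 A in the leads.
Outside the plates the loop encloses all of I_d, so B·2πr = μ₀ I_d and B = 6.72×10^-10 T.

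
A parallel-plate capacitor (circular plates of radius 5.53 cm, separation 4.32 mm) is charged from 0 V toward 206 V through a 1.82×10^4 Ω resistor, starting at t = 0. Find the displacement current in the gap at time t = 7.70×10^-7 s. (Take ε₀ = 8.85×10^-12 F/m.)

C = ε₀A/d = (8.85×10^-12)(9.607×10^-3)/(4.32×10^-3) = 1.968×10^-11 F, so τ = RC = 3.582×10^-7 s.
The conduction current is I(t) = (V₀/R) e^(−t/τ), and the displacement current between the plates equals it.
t/τ = 2.150; I_d = (206/1.82×10^4) · e^(−2.150) = (0.01132)(0.1165) = 1.32×10^-3 A.

1.32×10^-3 A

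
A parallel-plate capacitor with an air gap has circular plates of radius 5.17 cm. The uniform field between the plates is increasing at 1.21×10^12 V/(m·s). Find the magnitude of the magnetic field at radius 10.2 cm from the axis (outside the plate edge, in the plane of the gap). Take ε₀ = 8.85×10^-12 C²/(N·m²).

I_d = ε₀ dΦ_E/dt = ε₀ πR² (dE/dt) = (8.85×10^-12)(8.397×10^-3)(1.21×10^12) = 0.08992 A through the full plate area.
For r ≥ R the full I_d is enclosed: B = μ₀ I_d/(2πr) = (4π×10^-7)(0.08992)/(2π·0.102) = 1.76×10^-7 T.

1.76×10^-7 T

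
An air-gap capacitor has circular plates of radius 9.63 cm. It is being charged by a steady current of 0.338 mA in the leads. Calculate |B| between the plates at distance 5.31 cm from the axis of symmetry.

By continuity the displacement current in the gap matches the conduction current: I_d = 3.38×10^-4 A.
For r < R the Ampère–Maxwell law gives B(2πr) = μ₀ I_d (r²/R²), so B = μ₀ I_d r/(2πR²) = (4π×10^-7)(3.38×10^-4)(0.0531)/(2π·0.0963²) = 3.87×10^-10 T.

3.87×10^-10 T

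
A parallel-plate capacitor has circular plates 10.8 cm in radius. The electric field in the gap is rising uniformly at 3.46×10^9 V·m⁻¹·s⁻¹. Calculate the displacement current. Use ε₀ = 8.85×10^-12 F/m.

1.12×10^-3 A

The displacement current is ε₀ times dΦ_E/dt = ε₀ A dE/dt = (8.85×10^-12)(0.03664)(3.46×10^9) = 1.12×10^-3 A.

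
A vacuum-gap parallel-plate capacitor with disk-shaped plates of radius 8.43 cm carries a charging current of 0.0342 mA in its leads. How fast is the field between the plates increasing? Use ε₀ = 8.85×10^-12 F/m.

Charge continuity gives I_d = I = 3.42×10^-5 A between the plates.
Then dE/dt = I_d/(ε₀A) = 1.73×10^8 V/(m·s).

1.73×10^8 V/(m·s)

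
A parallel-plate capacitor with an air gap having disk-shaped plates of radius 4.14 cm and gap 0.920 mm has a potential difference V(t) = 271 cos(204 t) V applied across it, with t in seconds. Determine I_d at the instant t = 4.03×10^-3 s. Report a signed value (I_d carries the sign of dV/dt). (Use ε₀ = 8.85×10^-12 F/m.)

C = ε₀A/d = (8.85×10^-12)(5.385×10^-3)/(9.20×10^-4) = 5.180×10^-11 F. dV/dt = V₀ω·−sin(ωt); at ωt = 0.82212 rad this factor is -0.7326.
I_d = C dV/dt = (5.180×10^-11)(271)(204)(-0.7326) = -2.10×10^-6 A.

-2.10×10^-6 A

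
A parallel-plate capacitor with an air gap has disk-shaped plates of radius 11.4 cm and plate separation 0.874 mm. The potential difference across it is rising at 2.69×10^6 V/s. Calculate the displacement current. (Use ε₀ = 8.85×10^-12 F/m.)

1.11×10^-3 A

E = V/d so dE/dt = (dV/dt)/d = 3.078×10^9 V/(m·s), and I_d = ε₀ A dE/dt = (8.85×10^-12)(0.04083)(3.078×10^9) = 1.11×10^-3 A.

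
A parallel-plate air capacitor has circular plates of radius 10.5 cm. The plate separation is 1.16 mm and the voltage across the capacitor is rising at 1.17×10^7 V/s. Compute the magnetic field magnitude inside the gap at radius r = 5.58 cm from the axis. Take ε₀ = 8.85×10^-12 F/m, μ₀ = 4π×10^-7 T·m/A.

dE/dt = (dV/dt)/d = 1.009×10^10 V/(m·s); I_d = ε₀(πR²)(dE/dt) = (8.85×10^-12)(0.03464)(1.009×10^10) = 3.093×10^-3 A.
For r < R the Ampère–Maxwell law gives B(2πr) = μ₀ I_d (r²/R²), so B = μ₀ I_d r/(2πR²) = (4π×10^-7)(3.093×10^-3)(0.0558)/(2π·0.105²) = 3.13×10^-9 T.

3.13×10^-9 T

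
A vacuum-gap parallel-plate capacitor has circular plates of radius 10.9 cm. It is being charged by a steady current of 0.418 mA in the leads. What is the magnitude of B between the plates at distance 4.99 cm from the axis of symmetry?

No conduction current crosses the gap, so I_d there equals the 4.18×10^-4 A in the leads.
An Ampèrian loop of radius r encloses a fraction (r/R)² of I_d. Then B·2πr = μ₀ I_d (r/R)², giving B = μ₀ I_d r/(2πR²) = 3.51×10^-10 T.

3.51×10^-10 T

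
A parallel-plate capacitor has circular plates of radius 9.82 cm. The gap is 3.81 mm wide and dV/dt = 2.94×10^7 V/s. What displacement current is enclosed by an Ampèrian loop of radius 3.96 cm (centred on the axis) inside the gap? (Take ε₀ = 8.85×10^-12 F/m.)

dE/dt = (dV/dt)/d = 7.717×10^9 V/(m·s); I_d = ε₀(πR²)(dE/dt) = (8.85×10^-12)(0.03030)(7.717×10^9) = 2.069×10^-3 A.
Since J_d is uniform, the enclosed fraction is (r/R)² = 0.1626, giving I_d,enc = 3.36×10^-4 A.

3.36×10^-4 A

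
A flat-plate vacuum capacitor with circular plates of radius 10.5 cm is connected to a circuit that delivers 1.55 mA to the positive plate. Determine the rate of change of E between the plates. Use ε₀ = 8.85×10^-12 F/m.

Charge continuity gives I_d = I = 1.55×10^-3 A between the plates.
Since I_d = ε₀ A dE/dt, dE/dt = I_d/(ε₀A) = (1.55×10^-3)/((8.85×10^-12)(0.03464)) = 5.06×10^9 V/(m·s).

5.06×10^9 V/(m·s)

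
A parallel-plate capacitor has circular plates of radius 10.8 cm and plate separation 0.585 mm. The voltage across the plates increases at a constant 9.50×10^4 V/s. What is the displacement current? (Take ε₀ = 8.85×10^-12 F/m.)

5.27×10^-5 A

The displacement current equals the charging current C dV/dt. With C = ε₀A/d = (8.85×10^-12)(0.03664)/(5.85×10^-4) = 5.543×10^-10 F, I_d = (5.543×10^-10)(9.50×10^4) = 5.27×10^-5 A.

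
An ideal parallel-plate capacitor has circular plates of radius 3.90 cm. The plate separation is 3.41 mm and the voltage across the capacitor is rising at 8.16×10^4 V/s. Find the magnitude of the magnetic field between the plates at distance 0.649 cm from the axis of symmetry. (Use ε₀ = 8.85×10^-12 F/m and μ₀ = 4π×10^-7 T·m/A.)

8.64×10^-13 T

With E = V/d, dE/dt = 2.393×10^7 V/(m·s) and πR² = 4.778×10^-3 m², giving I_d = ε₀ πR² dE/dt = 1.012×10^-6 A.
For r < R the Ampère–Maxwell law gives B(2πr) = μ₀ I_d (r²/R²), so B = μ₀ I_d r/(2πR²) = (4π×10^-7)(1.012×10^-6)(6.49×10^-3)/(2π·0.0390²) = 8.64×10^-13 T.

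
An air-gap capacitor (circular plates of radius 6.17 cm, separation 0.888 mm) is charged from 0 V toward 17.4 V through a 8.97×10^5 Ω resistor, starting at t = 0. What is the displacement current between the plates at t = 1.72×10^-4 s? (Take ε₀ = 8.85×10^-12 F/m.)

With C = ε₀A/d = (8.85×10^-12)(0.01196)/(8.88×10^-4) = 1.192×10^-10 F, the time constant is τ = RC = 1.069×10^-4 s, so t/τ = 1.609 and e^(−t/τ) = 0.2001.
I_d = I_cond = (V₀/R) e^(−t/τ) = (1.940×10^-5)(0.2001) = 3.88×10^-6 A.

3.88×10^-6 A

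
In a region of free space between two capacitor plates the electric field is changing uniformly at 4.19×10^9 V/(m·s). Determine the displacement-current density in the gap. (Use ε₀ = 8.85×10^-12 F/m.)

0.0371 A/m²

J_d = ε₀ dE/dt = (8.85×10^-12)(4.19×10^9) = 0.0371 A/m².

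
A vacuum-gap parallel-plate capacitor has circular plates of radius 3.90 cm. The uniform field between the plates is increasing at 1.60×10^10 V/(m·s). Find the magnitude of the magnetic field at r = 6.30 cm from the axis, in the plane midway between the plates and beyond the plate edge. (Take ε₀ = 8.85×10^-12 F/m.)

2.15×10^-9 T

I_d = ε₀ dΦ_E/dt = ε₀ πR² (dE/dt) = (8.85×10^-12)(4.778×10^-3)(1.60×10^10) = 6.766×10^-4 A through the full plate area.
With r > R the enclosed displacement current is the full I_d; B = μ₀ I_d / (2πr) = 2.15×10^-9 T.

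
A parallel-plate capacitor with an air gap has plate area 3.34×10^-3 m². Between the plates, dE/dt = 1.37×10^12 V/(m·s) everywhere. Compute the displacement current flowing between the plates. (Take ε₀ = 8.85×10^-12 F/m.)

0.0405 A

With a uniform field, Φ_E = EA, so I_d = ε₀ A dE/dt = 0.0405 A.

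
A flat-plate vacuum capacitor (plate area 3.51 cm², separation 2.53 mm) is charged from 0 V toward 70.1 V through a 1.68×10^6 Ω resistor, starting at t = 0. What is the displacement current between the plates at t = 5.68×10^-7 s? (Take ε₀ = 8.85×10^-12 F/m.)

With C = ε₀A/d = (8.85×10^-12)(3.51×10^-4)/(2.53×10^-3) = 1.228×10^-12 F, the time constant is τ = RC = 2.063×10^-6 s, so t/τ = 0.2753 and e^(−t/τ) = 0.7593.
I_d = I_cond = (V₀/R) e^(−t/τ) = (4.173×10^-5)(0.7593) = 3.17×10^-5 A.

3.17×10^-5 A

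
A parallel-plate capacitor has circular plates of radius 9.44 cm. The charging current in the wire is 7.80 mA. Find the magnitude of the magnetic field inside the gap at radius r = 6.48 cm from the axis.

Between the plates the displacement current equals the wire current: I_d = 7.80 mA = 7.80×10^-3 A.
For r < R the Ampère–Maxwell law gives B(2πr) = μ₀ I_d (r²/R²), so B = μ₀ I_d r/(2πR²) = (4π×10^-7)(7.80×10^-3)(0.0648)/(2π·0.0944²) = 1.13×10^-8 T.

1.13×10^-8 T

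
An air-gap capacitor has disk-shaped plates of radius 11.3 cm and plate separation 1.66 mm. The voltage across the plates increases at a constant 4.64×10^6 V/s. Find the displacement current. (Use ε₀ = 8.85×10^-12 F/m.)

C = ε₀A/d = (8.85×10^-12)(0.04011)/(1.66×10^-3) = 2.138×10^-10 F.
I_d = C dV/dt = (2.138×10^-10)(4.64×10^6) = 9.92×10^-4 A.

9.92×10^-4 A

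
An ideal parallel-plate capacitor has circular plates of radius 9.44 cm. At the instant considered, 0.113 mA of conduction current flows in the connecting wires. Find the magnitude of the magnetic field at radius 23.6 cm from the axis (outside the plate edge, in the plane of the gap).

No conduction current crosses the gap, so I_d there equals the 1.13×10^-4 A in the leads.
For r ≥ R the full I_d is enclosed: B = μ₀ I_d/(2πr) = (4π×10^-7)(1.13×10^-4)/(2π·0.236) = 9.58×10^-11 T.

9.58×10^-11 T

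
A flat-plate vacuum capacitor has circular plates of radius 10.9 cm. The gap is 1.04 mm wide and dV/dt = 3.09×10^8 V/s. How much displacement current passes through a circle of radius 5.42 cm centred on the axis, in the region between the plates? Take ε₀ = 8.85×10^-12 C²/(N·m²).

0.0243 A

dE/dt = (dV/dt)/d = 2.971×10^11 V/(m·s); I_d = ε₀(πR²)(dE/dt) = (8.85×10^-12)(0.03733)(2.971×10^11) = 0.09815 A.
The field is uniform, so I_d,enc = I_d (r/R)² = (0.09815)(5.42/10.9)² = 0.0243 A.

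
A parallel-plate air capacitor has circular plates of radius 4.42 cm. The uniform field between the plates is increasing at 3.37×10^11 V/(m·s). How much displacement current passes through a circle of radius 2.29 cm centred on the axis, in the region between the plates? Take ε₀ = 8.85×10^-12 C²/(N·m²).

Through the whole plate area (πR² = 6.138×10^-3 m²), I_d = ε₀ πR² dE/dt = 0.01831 A.
The field is uniform, so I_d,enc = I_d (r/R)² = (0.01831)(2.29/4.42)² = 4.91×10^-3 A.

4.91×10^-3 A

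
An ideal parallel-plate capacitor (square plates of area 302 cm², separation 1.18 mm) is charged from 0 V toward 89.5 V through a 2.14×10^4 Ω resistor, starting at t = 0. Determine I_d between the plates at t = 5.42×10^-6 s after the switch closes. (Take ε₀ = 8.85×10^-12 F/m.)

1.37×10^-3 A

C = ε₀A/d = (8.85×10^-12)(0.0302)/(1.18×10^-3) = 2.265×10^-10 F and τ = RC = 4.847×10^-6 s. I_d in the gap equals the RC charging current.
I_d(t) = (V₀/R) e^(−t/τ) = 4.182×10^-3 · e^(−1.118) = 1.37×10^-3 A.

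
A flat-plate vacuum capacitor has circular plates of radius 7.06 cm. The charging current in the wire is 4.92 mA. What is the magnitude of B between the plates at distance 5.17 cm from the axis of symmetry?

By continuity the displacement current in the gap matches the conduction current: I_d = 4.92×10^-3 A.
∮B·dl = μ₀ I_d,enc with I_d,enc = I_d r²/R² = 2.638×10^-3 A; so B = μ₀ I_d,enc/(2πr) = 1.02×10^-8 T.

1.02×10^-8 T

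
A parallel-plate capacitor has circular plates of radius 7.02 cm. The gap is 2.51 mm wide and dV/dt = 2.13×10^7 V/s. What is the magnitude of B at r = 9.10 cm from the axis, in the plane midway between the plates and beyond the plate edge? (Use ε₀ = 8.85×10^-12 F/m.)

With E = V/d, dE/dt = 8.486×10^9 V/(m·s) and πR² = 0.01548 m², giving I_d = ε₀ πR² dE/dt = 1.163×10^-3 A.
Outside the plates the loop encloses all of I_d, so B·2πr = μ₀ I_d and B = 2.56×10^-9 T.

2.56×10^-9 T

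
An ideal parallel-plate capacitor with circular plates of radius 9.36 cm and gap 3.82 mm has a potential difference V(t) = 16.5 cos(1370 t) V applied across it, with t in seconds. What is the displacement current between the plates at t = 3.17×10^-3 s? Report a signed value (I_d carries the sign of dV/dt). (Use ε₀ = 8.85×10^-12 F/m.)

dE/dt = (V₀ω/d)·−sin(ωt) with ωt = 4.3429 rad: (16.5)(1370)(0.9325)/(3.82×10^-3) = 5.518×10^6 V/(m·s).
I_d = ε₀ A dE/dt = (8.85×10^-12)(0.02752)(5.518×10^6) = 1.34×10^-6 A.

1.34×10^-6 A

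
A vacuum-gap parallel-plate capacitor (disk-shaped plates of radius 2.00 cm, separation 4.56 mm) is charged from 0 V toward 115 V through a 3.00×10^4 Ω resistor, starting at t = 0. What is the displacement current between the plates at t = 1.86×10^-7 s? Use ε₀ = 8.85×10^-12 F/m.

C = ε₀A/d = (8.85×10^-12)(1.257×10^-3)/(4.56×10^-3) = 2.440×10^-12 F, so τ = RC = 7.320×10^-8 s.
The conduction current is I(t) = (V₀/R) e^(−t/τ), and the displacement current between the plates equals it.
t/τ = 2.541; I_d = (115/3.00×10^4) · e^(−2.541) = (3.833×10^-3)(0.07879) = 3.02×10^-4 A.

3.02×10^-4 A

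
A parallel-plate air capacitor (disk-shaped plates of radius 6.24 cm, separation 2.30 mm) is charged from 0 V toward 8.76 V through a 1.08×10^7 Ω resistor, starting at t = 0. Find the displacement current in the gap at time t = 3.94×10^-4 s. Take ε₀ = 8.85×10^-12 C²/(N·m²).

With C = ε₀A/d = (8.85×10^-12)(0.01223)/(2.30×10^-3) = 4.706×10^-11 F, the time constant is τ = RC = 5.082×10^-4 s, so t/τ = 0.7753 and e^(−t/τ) = 0.4606.
I_d = I_cond = (V₀/R) e^(−t/τ) = (8.111×10^-7)(0.4606) = 3.74×10^-7 A.

3.74×10^-7 A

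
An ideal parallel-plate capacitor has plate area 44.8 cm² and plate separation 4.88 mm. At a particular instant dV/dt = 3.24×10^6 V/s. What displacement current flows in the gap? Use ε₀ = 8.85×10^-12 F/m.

The displacement current equals the charging current C dV/dt. With C = ε₀A/d = (8.85×10^-12)(4.48×10^-3)/(4.88×10^-3) = 8.125×10^-12 F, I_d = (8.125×10^-12)(3.24×10^6) = 2.63×10^-5 A.

2.63×10^-5 A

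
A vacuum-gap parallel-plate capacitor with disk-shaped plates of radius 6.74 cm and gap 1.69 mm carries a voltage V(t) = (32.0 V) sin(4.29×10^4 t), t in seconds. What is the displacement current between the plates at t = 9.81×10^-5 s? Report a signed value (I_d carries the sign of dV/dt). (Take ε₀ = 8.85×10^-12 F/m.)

dE/dt = (V₀ω/d)·cos(ωt) with ωt = 4.20849 rad: (32.0)(4.29×10^4)(-0.4828)/(1.69×10^-3) = -3.922×10^8 V/(m·s).
I_d = ε₀ A dE/dt = (8.85×10^-12)(0.01427)(-3.922×10^8) = -4.95×10^-5 A.

-4.95×10^-5 A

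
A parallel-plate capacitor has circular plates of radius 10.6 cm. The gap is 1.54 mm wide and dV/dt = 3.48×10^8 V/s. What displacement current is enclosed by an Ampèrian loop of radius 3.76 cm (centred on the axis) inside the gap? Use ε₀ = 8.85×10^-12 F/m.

With E = V/d, dE/dt = 2.260×10^11 V/(m·s) and πR² = 0.03530 m², giving I_d = ε₀ πR² dE/dt = 0.07060 A.
Since J_d is uniform, the enclosed fraction is (r/R)² = 0.1258, giving I_d,enc = 8.88×10^-3 A.

8.88×10^-3 A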